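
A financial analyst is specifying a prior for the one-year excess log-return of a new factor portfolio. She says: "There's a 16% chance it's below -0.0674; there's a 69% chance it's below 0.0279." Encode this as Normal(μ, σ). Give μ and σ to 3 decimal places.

For Normal(μ,σ), the p-quantile is μ + z_p·σ. Here z_{0.16} = -0.9945, z_{0.69} = 0.4959.
So -0.0674 = μ − 0.9945σ and 0.0279 = μ + 0.4959σ.
Subtracting: σ = (0.0279 − -0.0674)/(0.4959 − (-0.9945)) = 0.064.
Then μ = -0.0674 − (-0.9945)·0.064 = -0.004.

μ = -0.004, σ = 0.064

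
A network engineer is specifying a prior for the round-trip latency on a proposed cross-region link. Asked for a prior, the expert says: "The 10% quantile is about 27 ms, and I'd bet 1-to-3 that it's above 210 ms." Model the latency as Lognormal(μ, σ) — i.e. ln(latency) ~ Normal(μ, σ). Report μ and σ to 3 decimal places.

μ ≈ 4.640, σ ≈ 1.049

If T ~ Lognormal(μ,σ) then ln T ~ Normal(μ,σ), so the p-quantile of ln T is μ + z_p·σ.
ln(27) = 3.296 and ln(210) = 5.347; z_{0.1} = -1.282, z_{0.75} = 0.6745.
σ = (5.347 − 3.296)/(0.6745 − (-1.282)) = 1.049.
μ = 3.296 − (-1.282)·1.049 = 4.640.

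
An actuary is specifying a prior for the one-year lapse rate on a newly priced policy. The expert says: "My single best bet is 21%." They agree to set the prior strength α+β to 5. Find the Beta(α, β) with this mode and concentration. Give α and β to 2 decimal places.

α = 1.63, β = 3.37

For α,β > 1 the Beta mode is (α−1)/(α+β−2). With α+β = 5, the mode is (α−1)/3.
Set (α−1)/3 = 0.21 → α = 1 + 0.21·3 = 1.63.
β = 5 − α = 3.37.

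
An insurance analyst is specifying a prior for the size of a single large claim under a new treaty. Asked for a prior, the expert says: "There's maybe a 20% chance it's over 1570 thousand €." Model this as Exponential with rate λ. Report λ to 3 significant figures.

P(T > 1570.0) = e^(−λ·1570.0) = 0.2, so λ = −ln(0.2)/1570.0 = 0.00103.

λ ≈ 0.00103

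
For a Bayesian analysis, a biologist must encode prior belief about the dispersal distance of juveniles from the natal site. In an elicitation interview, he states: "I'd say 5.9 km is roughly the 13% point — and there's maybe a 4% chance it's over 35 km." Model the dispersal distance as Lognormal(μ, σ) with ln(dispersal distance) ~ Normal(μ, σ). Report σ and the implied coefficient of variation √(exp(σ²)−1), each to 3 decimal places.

If T ~ Lognormal(μ,σ) then ln T ~ Normal(μ,σ), so the p-quantile of ln T is μ + z_p·σ.
ln(5.9) = 1.775 and ln(35) = 3.555; z_{0.13} = -1.126, z_{0.96} = 1.751.
σ = (3.555 − 1.775)/(1.751 − (-1.126)) = 0.619.
μ = 1.775 − (-1.126)·0.619 = 2.472.
CV = √(exp(σ²)−1) = √(exp(0.3829)−1) = 0.683.

σ ≈ 0.619, CV ≈ 0.683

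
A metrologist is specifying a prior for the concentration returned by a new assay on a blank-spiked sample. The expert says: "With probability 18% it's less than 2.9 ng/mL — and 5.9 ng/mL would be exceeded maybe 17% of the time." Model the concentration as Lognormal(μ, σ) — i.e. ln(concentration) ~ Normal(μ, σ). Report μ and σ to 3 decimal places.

If T ~ Lognormal(μ,σ) then ln T ~ Normal(μ,σ), so the p-quantile of ln T is μ + z_p·σ.
ln(2.9) = 1.065 and ln(5.9) = 1.775; z_{0.18} = -0.9154, z_{0.83} = 0.9542.
σ = (1.775 − 1.065)/(0.9542 − (-0.9154)) = 0.380.
μ = 1.065 − (-0.9154)·0.380 = 1.412.

μ ≈ 1.412, σ ≈ 0.380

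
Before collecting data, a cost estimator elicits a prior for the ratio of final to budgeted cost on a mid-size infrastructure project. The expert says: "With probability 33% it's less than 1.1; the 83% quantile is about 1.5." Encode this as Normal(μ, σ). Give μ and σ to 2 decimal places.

μ = 1.23, σ = 0.29

For Normal(μ,σ), the p-quantile is μ + z_p·σ. Here z_{0.33} = -0.4399, z_{0.83} = 0.9542.
So 1.1 = μ − 0.4399σ and 1.5 = μ + 0.9542σ.
Subtracting: σ = (1.5 − 1.1)/(0.9542 − (-0.4399)) = 0.29.
Then μ = 1.1 − (-0.4399)·0.29 = 1.23.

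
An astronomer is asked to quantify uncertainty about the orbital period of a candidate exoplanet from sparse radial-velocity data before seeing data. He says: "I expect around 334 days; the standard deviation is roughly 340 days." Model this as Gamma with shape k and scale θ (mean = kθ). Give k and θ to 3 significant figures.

k ≈ 0.965, θ ≈ 346

For Gamma(k, scale θ): mean = kθ, variance = kθ², so CV = 1/√k.
CV = SD/mean = 340/334 = 1.018, hence k = 1/CV² = 0.965.
Then θ = mean/k = 334/0.965 = 346.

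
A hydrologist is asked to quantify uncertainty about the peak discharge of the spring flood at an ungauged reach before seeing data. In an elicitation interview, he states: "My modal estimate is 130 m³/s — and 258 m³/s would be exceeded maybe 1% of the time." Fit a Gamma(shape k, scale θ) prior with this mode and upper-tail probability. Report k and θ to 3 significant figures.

Gamma(k,θ) with k>1 has mode (k−1)θ, so θ = 130/(k−1).
Need P(X < 258) = 0.99 with θ tied to k this way. Start at k = 2, θ = 130: P(X<258) ≈ 0.590.
Too low — raise k to concentrate. Iterating converges to k ≈ 11.5.
Then θ = 130/(11.5−1) ≈ 12.4.

k ≈ 11.5, θ ≈ 12.4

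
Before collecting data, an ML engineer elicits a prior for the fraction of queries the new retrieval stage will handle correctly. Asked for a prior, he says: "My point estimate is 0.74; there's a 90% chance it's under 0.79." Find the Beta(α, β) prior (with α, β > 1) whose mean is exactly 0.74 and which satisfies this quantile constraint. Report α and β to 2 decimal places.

With mean 0.74 fixed, write α = 0.74s, β = 0.26s where s = α+β.
Need P(θ < 0.79) = 0.9 under Beta(0.74s, 0.26s). Normal approximation: (q−m)/√(m(1−m)/s) ≈ z_{0.9} = 1.28, so s ≈ 0.74·0.26·(1.28)²/(0.79−0.74)² = 126.4.
At s = 126.4: P(θ<0.79) ≈ 0.905. Adjusting to match 0.9 gives s ≈ 121.49.
So α = 0.74·121.49 ≈ 89.91, β = 0.26·121.49 ≈ 31.59.

α ≈ 89.91, β ≈ 31.59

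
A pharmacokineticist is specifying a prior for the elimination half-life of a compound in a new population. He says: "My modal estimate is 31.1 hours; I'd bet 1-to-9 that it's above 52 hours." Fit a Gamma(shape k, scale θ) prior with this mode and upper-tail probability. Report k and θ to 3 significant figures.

Gamma(k,θ) with k>1 has mode (k−1)θ, so θ = 31.1/(k−1).
Need P(X < 52) = 0.9 with θ tied to k this way. Start at k = 2, θ = 31.1: P(X<52) ≈ 0.498.
Too low — raise k to concentrate. Iterating converges to k ≈ 8.15.
Then θ = 31.1/(8.15−1) ≈ 4.35.

k ≈ 8.15, θ ≈ 4.35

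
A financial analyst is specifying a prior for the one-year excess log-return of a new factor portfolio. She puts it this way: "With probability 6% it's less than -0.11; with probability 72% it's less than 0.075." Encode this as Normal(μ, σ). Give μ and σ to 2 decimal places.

μ = 0.02, σ = 0.09

The p-quantile of Normal(μ,σ) is μ + z_p·σ, with z_{0.06} = -1.555 and z_{0.72} = 0.5828.
Eliminate σ: μ = (z₂·x₁ − z₁·x₂)/(z₂ − z₁) = (0.5828·-0.11 − (-1.555)·0.075)/2.138 = 0.02.
Then σ = (x₂ − x₁)/(z₂ − z₁) = (0.075 − -0.11)/2.138 = 0.09.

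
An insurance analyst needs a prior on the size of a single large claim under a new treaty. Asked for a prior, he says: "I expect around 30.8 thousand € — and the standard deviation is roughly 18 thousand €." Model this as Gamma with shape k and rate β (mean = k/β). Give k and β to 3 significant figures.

k ≈ 2.93, β ≈ 0.0951

For Gamma(k, rate β): mean = k/β, variance = k/β², so CV = 1/√k.
CV = SD/mean = 18/30.8 = 0.5844, hence k = 1/CV² = 2.93.
Then β = k/mean = 2.93/30.8 = 0.0951.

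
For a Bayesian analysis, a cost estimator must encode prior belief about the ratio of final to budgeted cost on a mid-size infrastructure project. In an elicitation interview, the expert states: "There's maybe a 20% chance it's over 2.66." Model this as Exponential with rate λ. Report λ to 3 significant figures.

λ ≈ 0.605

P(T > 2.66) = e^(−λ·2.66) = 0.2, so λ = −ln(0.2)/2.66 = 0.605.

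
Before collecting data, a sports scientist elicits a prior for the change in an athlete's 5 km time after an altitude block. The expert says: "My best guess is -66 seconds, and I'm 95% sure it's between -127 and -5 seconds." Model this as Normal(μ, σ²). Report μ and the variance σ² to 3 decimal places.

A symmetric 95% interval runs μ ± z·σ with z = 1.96.
Half-width = 61, so σ = 61/1.96 = 31.1230 and σ² = 968.642.
μ is the stated best guess, -66.000.

μ = -66.000, σ² = 968.642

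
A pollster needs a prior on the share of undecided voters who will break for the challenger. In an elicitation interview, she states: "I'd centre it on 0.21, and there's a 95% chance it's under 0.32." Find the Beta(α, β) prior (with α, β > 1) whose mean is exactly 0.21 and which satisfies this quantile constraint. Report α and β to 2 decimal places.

With mean 0.21 fixed, write α = 0.21s, β = 0.79s where s = α+β.
Need P(θ < 0.32) = 0.95 under Beta(0.21s, 0.79s). Normal approximation: (q−m)/√(m(1−m)/s) ≈ z_{0.95} = 1.64, so s ≈ 0.21·0.79·(1.64)²/(0.32−0.21)² = 37.1.
At s = 37.1: P(θ<0.32) ≈ 0.940. Adjusting to match 0.95 gives s ≈ 41.75.
So α = 0.21·41.75 ≈ 8.77, β = 0.79·41.75 ≈ 32.99.

α ≈ 8.77, β ≈ 32.99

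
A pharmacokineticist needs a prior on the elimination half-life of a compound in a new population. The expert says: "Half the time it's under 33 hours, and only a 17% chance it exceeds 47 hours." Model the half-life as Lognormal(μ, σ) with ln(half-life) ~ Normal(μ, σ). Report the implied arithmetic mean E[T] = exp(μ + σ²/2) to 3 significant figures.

If T ~ Lognormal(μ,σ) then ln T ~ Normal(μ,σ), so the p-quantile of ln T is μ + z_p·σ.
ln(33) = 3.497 and ln(47) = 3.85; z_{0.5} = 0, z_{0.83} = 0.9542.
σ = (3.85 − 3.497)/(0.9542 − (0)) = 0.371.
μ = 3.497 − (0)·0.371 = 3.497.
E[T] = exp(μ + σ²/2) = exp(3.497 + 0.0687) = 35.3 hours.

E[T] ≈ 35.3 hours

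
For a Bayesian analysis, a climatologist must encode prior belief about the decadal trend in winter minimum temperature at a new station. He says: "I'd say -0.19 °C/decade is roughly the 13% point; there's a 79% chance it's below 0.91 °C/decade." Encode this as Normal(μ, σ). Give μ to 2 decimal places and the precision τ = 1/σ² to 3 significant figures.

μ = 0.45, τ = 3.09

The p-quantile of Normal(μ,σ) is μ + z_p·σ, with z_{0.13} = -1.126 and z_{0.79} = 0.8064.
Eliminate σ: μ = (z₂·x₁ − z₁·x₂)/(z₂ − z₁) = (0.8064·-0.19 − (-1.126)·0.91)/1.933 = 0.45.
Then σ = (x₂ − x₁)/(z₂ − z₁) = (0.91 − -0.19)/1.933 = 0.57.
Precision τ = 1/σ² = 1/0.5691² = 3.09.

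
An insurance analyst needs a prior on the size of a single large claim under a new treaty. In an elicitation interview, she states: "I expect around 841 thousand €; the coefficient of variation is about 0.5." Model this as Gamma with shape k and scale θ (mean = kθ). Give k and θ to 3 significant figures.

k ≈ 4, θ ≈ 210

For Gamma(k, scale θ): mean = kθ, variance = kθ², so CV = 1/√k.
CV = 0.5, hence k = 1/CV² = 4.
Then θ = mean/k = 841/4 = 210.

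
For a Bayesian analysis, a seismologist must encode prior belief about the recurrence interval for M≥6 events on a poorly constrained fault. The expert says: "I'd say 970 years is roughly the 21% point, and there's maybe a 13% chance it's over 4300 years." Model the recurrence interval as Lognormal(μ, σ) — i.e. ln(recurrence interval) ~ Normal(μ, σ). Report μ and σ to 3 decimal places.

If T ~ Lognormal(μ,σ) then ln T ~ Normal(μ,σ), so the p-quantile of ln T is μ + z_p·σ.
ln(970) = 6.877 and ln(4300) = 8.366; z_{0.21} = -0.8064, z_{0.87} = 1.126.
σ = (8.366 − 6.877)/(1.126 − (-0.8064)) = 0.770.
μ = 6.877 − (-0.8064)·0.770 = 7.499.

μ ≈ 7.499, σ ≈ 0.770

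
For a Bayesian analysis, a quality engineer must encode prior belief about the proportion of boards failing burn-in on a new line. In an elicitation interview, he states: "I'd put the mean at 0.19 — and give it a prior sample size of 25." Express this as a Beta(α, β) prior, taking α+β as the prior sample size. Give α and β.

α = 4.75, β = 20.25

Under the effective-sample-size interpretation, Beta(α, β) has prior mean α/(α+β) and prior sample size α+β.
So α+β = 25 and α/(α+β) = 0.19, giving α = 0.19·25 = 4.75 and β = 25 − 4.75 = 20.25.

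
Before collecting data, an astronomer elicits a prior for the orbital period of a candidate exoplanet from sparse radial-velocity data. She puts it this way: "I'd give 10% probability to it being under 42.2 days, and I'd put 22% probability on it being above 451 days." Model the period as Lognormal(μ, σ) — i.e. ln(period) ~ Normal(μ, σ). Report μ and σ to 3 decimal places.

μ ≈ 5.221, σ ≈ 1.154

If T ~ Lognormal(μ,σ) then ln T ~ Normal(μ,σ), so the p-quantile of ln T is μ + z_p·σ.
ln(42.2) = 3.742 and ln(451) = 6.111; z_{0.1} = -1.282, z_{0.78} = 0.7722.
σ = (6.111 − 3.742)/(0.7722 − (-1.282)) = 1.154.
μ = 3.742 − (-1.282)·1.154 = 5.221.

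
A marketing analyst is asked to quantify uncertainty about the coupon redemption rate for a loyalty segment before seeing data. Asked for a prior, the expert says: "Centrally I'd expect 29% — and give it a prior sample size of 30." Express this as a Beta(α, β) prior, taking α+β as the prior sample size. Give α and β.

α = 8.7, β = 21.3

Under the effective-sample-size interpretation, Beta(α, β) has prior mean α/(α+β) and prior sample size α+β.
So α+β = 30 and α/(α+β) = 0.29, giving α = 0.29·30 = 8.7 and β = 30 − 8.7 = 21.3.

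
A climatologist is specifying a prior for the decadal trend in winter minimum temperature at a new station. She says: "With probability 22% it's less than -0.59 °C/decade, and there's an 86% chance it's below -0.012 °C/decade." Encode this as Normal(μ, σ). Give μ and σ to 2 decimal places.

The p-quantile of Normal(μ,σ) is μ + z_p·σ, with z_{0.22} = -0.7722 and z_{0.86} = 1.08.
Eliminate σ: μ = (z₂·x₁ − z₁·x₂)/(z₂ − z₁) = (1.08·-0.59 − (-0.7722)·-0.012)/1.853 = -0.35.
Then σ = (x₂ − x₁)/(z₂ − z₁) = (-0.012 − -0.59)/1.853 = 0.31.

μ = -0.35, σ = 0.31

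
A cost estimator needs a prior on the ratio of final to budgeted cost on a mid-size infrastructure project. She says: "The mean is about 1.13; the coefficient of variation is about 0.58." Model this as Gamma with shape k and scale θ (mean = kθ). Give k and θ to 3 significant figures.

k ≈ 2.97, θ ≈ 0.38

For Gamma(k, scale θ): mean = kθ, variance = kθ², so CV = 1/√k.
CV = 0.58, hence k = 1/CV² = 2.97.
Then θ = mean/k = 1.13/2.97 = 0.38.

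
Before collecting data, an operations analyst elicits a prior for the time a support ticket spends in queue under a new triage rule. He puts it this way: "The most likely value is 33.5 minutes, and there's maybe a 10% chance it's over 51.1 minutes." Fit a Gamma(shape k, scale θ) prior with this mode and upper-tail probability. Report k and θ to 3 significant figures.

k ≈ 11.5, θ ≈ 3.2

Gamma(k,θ) with k>1 has mode (k−1)θ, so θ = 33.5/(k−1).
Need P(X < 51.1) = 0.9 with θ tied to k this way. Start at k = 2, θ = 33.5: P(X<51.1) ≈ 0.451.
Too low — raise k to concentrate. Iterating converges to k ≈ 11.5.
Then θ = 33.5/(11.5−1) ≈ 3.2.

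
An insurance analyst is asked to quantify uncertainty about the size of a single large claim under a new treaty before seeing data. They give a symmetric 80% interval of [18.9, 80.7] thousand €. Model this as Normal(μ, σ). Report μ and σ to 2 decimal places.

A symmetric 80% interval runs μ ± z·σ with z = 1.282.
Half-width = 30.9, so σ = 30.9/1.282 = 24.11.
μ is the interval midpoint, 49.80.

μ = 49.80, σ = 24.11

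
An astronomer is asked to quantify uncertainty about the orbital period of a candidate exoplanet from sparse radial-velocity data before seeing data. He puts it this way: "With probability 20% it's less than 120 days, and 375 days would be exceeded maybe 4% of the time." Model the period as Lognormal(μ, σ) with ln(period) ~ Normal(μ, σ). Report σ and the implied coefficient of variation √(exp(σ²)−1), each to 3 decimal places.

If T ~ Lognormal(μ,σ) then ln T ~ Normal(μ,σ), so the p-quantile of ln T is μ + z_p·σ.
ln(120) = 4.787 and ln(375) = 5.927; z_{0.2} = -0.8416, z_{0.96} = 1.751.
σ = (5.927 − 4.787)/(1.751 − (-0.8416)) = 0.440.
μ = 4.787 − (-0.8416)·0.440 = 5.157.
CV = √(exp(σ²)−1) = √(exp(0.1932)−1) = 0.462.

σ ≈ 0.440, CV ≈ 0.462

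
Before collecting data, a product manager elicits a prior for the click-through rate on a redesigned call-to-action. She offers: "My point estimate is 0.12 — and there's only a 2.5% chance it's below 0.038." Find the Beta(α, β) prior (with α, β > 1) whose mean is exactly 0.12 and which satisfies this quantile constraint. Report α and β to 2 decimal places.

With mean 0.12 fixed, write α = 0.12s, β = 0.88s where s = α+β.
Need P(θ < 0.038) = 0.025 under Beta(0.12s, 0.88s). Normal approximation: (q−m)/√(m(1−m)/s) ≈ z_{0.025} = -1.96, so s ≈ 0.12·0.88·(-1.96)²/(0.038−0.12)² = 60.3.
At s = 60.3: P(θ<0.038) ≈ 0.005. Adjusting to match 0.025 gives s ≈ 37.32.
So α = 0.12·37.32 ≈ 4.48, β = 0.88·37.32 ≈ 32.84.

α ≈ 4.48, β ≈ 32.84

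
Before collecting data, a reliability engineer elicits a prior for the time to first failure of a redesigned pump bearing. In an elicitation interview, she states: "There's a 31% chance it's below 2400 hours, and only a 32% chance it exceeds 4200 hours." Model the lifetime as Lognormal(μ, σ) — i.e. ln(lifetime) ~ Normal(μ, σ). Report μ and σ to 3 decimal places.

μ ≈ 8.071, σ ≈ 0.581

If T ~ Lognormal(μ,σ) then ln T ~ Normal(μ,σ), so the p-quantile of ln T is μ + z_p·σ.
ln(2400) = 7.783 and ln(4200) = 8.343; z_{0.31} = -0.4959, z_{0.68} = 0.4677.
σ = (8.343 − 7.783)/(0.4677 − (-0.4959)) = 0.581.
μ = 7.783 − (-0.4959)·0.581 = 8.071.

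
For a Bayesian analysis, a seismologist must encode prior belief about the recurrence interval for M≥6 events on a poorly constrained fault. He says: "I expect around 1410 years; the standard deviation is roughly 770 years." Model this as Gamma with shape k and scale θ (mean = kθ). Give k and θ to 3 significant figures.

k ≈ 3.35, θ ≈ 420

For Gamma(k, scale θ): mean = kθ, variance = kθ², so CV = 1/√k.
CV = SD/mean = 770/1410 = 0.5461, hence k = 1/CV² = 3.35.
Then θ = mean/k = 1410/3.35 = 420.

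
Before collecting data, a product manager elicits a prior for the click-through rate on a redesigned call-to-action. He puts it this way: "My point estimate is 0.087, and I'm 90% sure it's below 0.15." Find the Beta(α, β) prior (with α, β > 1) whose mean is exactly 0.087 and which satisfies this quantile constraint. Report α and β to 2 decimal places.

α ≈ 3.12, β ≈ 32.72

With mean 0.087 fixed, write α = 0.087s, β = 0.913s where s = α+β.
Need P(θ < 0.15) = 0.9 under Beta(0.087s, 0.913s). Normal approximation: (q−m)/√(m(1−m)/s) ≈ z_{0.9} = 1.28, so s ≈ 0.087·0.913·(1.28)²/(0.15−0.087)² = 32.9.
At s = 32.9: P(θ<0.15) ≈ 0.893. Adjusting to match 0.9 gives s ≈ 35.84.
So α = 0.087·35.84 ≈ 3.12, β = 0.913·35.84 ≈ 32.72.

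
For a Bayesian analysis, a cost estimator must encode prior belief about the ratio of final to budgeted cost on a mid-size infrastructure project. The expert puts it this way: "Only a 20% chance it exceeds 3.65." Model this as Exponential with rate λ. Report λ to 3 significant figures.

λ ≈ 0.441

P(T > 3.65) = e^(−λ·3.65) = 0.2, so λ = −ln(0.2)/3.65 = 0.441.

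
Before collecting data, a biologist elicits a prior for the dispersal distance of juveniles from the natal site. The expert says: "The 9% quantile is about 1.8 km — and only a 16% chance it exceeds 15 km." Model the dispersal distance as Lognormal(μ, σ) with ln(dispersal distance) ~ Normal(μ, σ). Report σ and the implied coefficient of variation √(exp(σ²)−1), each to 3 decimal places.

σ ≈ 0.908, CV ≈ 1.132

If T ~ Lognormal(μ,σ) then ln T ~ Normal(μ,σ), so the p-quantile of ln T is μ + z_p·σ.
ln(1.8) = 0.5878 and ln(15) = 2.708; z_{0.09} = -1.341, z_{0.84} = 0.9945.
σ = (2.708 − 0.5878)/(0.9945 − (-1.341)) = 0.908.
μ = 0.5878 − (-1.341)·0.908 = 1.805.
CV = √(exp(σ²)−1) = √(exp(0.8244)−1) = 1.132.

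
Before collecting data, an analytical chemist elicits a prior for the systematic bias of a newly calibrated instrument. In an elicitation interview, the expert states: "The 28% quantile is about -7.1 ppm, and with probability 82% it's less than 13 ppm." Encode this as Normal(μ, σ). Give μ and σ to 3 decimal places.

For Normal(μ,σ), the p-quantile is μ + z_p·σ. Here z_{0.28} = -0.5828, z_{0.82} = 0.9154.
So -7.1 = μ − 0.5828σ and 13 = μ + 0.9154σ.
Subtracting: σ = (13 − -7.1)/(0.9154 − (-0.5828)) = 13.416.
Then μ = -7.1 − (-0.5828)·13.416 = 0.719.

μ = 0.719, σ = 13.416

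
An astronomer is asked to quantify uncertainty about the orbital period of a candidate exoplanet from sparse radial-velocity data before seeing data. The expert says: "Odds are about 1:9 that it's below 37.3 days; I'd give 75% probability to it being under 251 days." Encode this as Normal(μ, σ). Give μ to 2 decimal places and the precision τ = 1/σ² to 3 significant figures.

μ = 177.31, τ = 8.38e-05

For Normal(μ,σ), the p-quantile is μ + z_p·σ. Here z_{0.1} = -1.282, z_{0.75} = 0.6745.
So 37.3 = μ − 1.282σ and 251 = μ + 0.6745σ.
Subtracting: σ = (251 − 37.3)/(0.6745 − (-1.282)) = 109.25.
Then μ = 37.3 − (-1.282)·109.25 = 177.31.
Precision τ = 1/σ² = 1/109.3² = 8.38e-05.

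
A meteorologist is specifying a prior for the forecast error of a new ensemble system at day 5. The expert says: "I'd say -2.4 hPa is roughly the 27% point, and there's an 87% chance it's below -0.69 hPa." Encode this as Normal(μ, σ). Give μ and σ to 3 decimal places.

For Normal(μ,σ), the p-quantile is μ + z_p·σ. Here z_{0.27} = -0.6128, z_{0.87} = 1.126.
So -2.4 = μ − 0.6128σ and -0.69 = μ + 1.126σ.
Subtracting: σ = (-0.69 − -2.4)/(1.126 − (-0.6128)) = 0.983.
Then μ = -2.4 − (-0.6128)·0.983 = -1.797.

μ = -1.797, σ = 0.983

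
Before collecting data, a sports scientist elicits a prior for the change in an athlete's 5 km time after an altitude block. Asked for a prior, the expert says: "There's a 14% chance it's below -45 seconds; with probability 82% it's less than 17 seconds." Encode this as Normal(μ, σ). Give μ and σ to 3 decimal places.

μ = -11.438, σ = 31.067

The p-quantile of Normal(μ,σ) is μ + z_p·σ, with z_{0.14} = -1.08 and z_{0.82} = 0.9154.
Eliminate σ: μ = (z₂·x₁ − z₁·x₂)/(z₂ − z₁) = (0.9154·-45 − (-1.08)·17)/1.996 = -11.438.
Then σ = (x₂ − x₁)/(z₂ − z₁) = (17 − -45)/1.996 = 31.067.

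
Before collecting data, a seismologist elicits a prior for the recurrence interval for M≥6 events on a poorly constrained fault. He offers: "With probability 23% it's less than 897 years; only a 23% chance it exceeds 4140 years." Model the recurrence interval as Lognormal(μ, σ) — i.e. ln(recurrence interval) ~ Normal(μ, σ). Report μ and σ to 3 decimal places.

μ ≈ 7.564, σ ≈ 1.035

If T ~ Lognormal(μ,σ) then ln T ~ Normal(μ,σ), so the p-quantile of ln T is μ + z_p·σ.
ln(897) = 6.799 and ln(4140) = 8.328; z_{0.23} = -0.7388, z_{0.77} = 0.7388.
σ = (8.328 − 6.799)/(0.7388 − (-0.7388)) = 1.035.
μ = 6.799 − (-0.7388)·1.035 = 7.564.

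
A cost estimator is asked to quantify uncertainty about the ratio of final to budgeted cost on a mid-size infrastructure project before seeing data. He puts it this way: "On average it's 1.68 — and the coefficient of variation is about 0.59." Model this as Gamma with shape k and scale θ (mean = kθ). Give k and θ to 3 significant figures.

For Gamma(k, scale θ): mean = kθ, variance = kθ², so CV = 1/√k.
CV = 0.59, hence k = 1/CV² = 2.87.
Then θ = mean/k = 1.68/2.87 = 0.585.

k ≈ 2.87, θ ≈ 0.585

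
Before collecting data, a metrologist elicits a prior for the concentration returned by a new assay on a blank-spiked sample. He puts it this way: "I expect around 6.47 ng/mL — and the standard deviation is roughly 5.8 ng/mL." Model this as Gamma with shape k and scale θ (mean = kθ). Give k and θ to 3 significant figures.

For Gamma(k, scale θ): mean = kθ, variance = kθ², so CV = 1/√k.
CV = SD/mean = 5.8/6.47 = 0.8964, hence k = 1/CV² = 1.24.
Then θ = mean/k = 6.47/1.24 = 5.2.

k ≈ 1.24, θ ≈ 5.2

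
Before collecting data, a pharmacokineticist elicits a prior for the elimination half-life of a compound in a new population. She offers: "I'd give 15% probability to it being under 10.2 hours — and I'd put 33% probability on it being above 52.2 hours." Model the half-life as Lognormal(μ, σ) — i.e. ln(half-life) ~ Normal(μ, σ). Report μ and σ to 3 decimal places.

If T ~ Lognormal(μ,σ) then ln T ~ Normal(μ,σ), so the p-quantile of ln T is μ + z_p·σ.
ln(10.2) = 2.322 and ln(52.2) = 3.955; z_{0.15} = -1.036, z_{0.67} = 0.4399.
σ = (3.955 − 2.322)/(0.4399 − (-1.036)) = 1.106.
μ = 2.322 − (-1.036)·1.106 = 3.469.

μ ≈ 3.469, σ ≈ 1.106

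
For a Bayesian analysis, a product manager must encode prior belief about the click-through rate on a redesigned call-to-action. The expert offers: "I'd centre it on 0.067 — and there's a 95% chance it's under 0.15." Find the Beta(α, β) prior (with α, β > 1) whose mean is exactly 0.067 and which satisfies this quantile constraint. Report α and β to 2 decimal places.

With mean 0.067 fixed, write α = 0.067s, β = 0.933s where s = α+β.
Need P(θ < 0.15) = 0.95 under Beta(0.067s, 0.933s). Normal approximation: (q−m)/√(m(1−m)/s) ≈ z_{0.95} = 1.64, so s ≈ 0.067·0.933·(1.64)²/(0.15−0.067)² = 24.6.
At s = 24.6: P(θ<0.15) ≈ 0.930. Adjusting to match 0.95 gives s ≈ 32.65.
So α = 0.067·32.65 ≈ 2.19, β = 0.933·32.65 ≈ 30.46.

α ≈ 2.19, β ≈ 30.46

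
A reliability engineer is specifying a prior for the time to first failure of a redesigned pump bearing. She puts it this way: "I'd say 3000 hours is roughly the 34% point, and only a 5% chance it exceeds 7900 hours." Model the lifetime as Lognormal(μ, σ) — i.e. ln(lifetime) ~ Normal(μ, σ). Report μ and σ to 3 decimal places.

If T ~ Lognormal(μ,σ) then ln T ~ Normal(μ,σ), so the p-quantile of ln T is μ + z_p·σ.
ln(3000) = 8.006 and ln(7900) = 8.975; z_{0.34} = -0.4125, z_{0.95} = 1.645.
σ = (8.975 − 8.006)/(1.645 − (-0.4125)) = 0.471.
μ = 8.006 − (-0.4125)·0.471 = 8.200.

μ ≈ 8.200, σ ≈ 0.471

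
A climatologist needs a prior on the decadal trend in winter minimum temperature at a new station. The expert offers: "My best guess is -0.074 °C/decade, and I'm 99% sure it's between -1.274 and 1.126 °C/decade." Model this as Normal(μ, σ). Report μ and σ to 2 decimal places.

μ = -0.07, σ = 0.47

A symmetric 99% interval runs μ ± z·σ with z = 2.576.
Half-width = 1.2, so σ = 1.2/2.576 = 0.47.
μ is the stated best guess, -0.07.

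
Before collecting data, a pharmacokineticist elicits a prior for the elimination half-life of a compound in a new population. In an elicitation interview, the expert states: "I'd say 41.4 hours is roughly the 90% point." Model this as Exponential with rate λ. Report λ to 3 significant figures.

λ ≈ 0.0556

P(T < 41.4) = 1 − e^(−λ·41.4) = 0.9, so λ = −ln(1−0.9)/41.4 = −ln(0.1)/41.4 = 0.0556.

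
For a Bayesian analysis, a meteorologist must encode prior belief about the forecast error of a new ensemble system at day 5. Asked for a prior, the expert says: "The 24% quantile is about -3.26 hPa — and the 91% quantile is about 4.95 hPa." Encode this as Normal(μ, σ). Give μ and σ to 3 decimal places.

μ = -0.427, σ = 4.011

The p-quantile of Normal(μ,σ) is μ + z_p·σ, with z_{0.24} = -0.7063 and z_{0.91} = 1.341.
Eliminate σ: μ = (z₂·x₁ − z₁·x₂)/(z₂ − z₁) = (1.341·-3.26 − (-0.7063)·4.95)/2.047 = -0.427.
Then σ = (x₂ − x₁)/(z₂ − z₁) = (4.95 − -3.26)/2.047 = 4.011.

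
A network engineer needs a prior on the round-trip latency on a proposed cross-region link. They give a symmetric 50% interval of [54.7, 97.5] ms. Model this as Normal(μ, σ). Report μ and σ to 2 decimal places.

μ = 76.10, σ = 31.73

A symmetric 50% interval runs μ ± z·σ with z = 0.6745.
Half-width = 21.4, so σ = 21.4/0.6745 = 31.73.
μ is the interval midpoint, 76.10.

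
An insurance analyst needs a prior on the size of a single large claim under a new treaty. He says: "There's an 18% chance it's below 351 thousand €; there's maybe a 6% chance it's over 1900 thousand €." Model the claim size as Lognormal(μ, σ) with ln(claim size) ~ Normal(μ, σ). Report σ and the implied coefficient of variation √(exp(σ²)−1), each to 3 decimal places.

If T ~ Lognormal(μ,σ) then ln T ~ Normal(μ,σ), so the p-quantile of ln T is μ + z_p·σ.
ln(351) = 5.861 and ln(1900) = 7.55; z_{0.18} = -0.9154, z_{0.94} = 1.555.
σ = (7.55 − 5.861)/(1.555 − (-0.9154)) = 0.684.
μ = 5.861 − (-0.9154)·0.684 = 6.487.
CV = √(exp(σ²)−1) = √(exp(0.4674)−1) = 0.772.

σ ≈ 0.684, CV ≈ 0.772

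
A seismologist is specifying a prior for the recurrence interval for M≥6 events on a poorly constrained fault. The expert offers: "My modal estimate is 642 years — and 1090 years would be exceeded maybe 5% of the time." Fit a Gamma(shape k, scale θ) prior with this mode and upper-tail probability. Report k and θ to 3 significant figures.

Gamma(k,θ) with k>1 has mode (k−1)θ, so θ = 642/(k−1).
Need P(X < 1090) = 0.95 with θ tied to k this way. Start at k = 2, θ = 642: P(X<1090) ≈ 0.506.
Too low — raise k to concentrate. Iterating converges to k ≈ 11.
Then θ = 642/(11−1) ≈ 64.4.

k ≈ 11, θ ≈ 64.4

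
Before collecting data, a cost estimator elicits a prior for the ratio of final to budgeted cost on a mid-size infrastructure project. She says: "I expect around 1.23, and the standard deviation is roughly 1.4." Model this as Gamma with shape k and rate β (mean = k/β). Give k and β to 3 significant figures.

k ≈ 0.772, β ≈ 0.628

For Gamma(k, rate β): mean = k/β, variance = k/β², so CV = 1/√k.
CV = SD/mean = 1.4/1.23 = 1.138, hence k = 1/CV² = 0.772.
Then β = k/mean = 0.772/1.23 = 0.628.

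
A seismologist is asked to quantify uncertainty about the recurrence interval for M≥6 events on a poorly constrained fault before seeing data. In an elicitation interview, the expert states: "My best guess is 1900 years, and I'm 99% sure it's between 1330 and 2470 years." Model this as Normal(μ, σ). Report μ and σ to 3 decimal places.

μ = 1900.000, σ = 221.288

A symmetric 99% interval runs μ ± z·σ with z = 2.576.
Half-width = 570, so σ = 570/2.576 = 221.288.
μ is the stated best guess, 1900.000.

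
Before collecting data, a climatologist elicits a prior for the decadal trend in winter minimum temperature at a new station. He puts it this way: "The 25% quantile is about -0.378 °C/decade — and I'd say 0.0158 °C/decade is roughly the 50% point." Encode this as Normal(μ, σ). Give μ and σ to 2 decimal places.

μ = 0.02, σ = 0.58

For Normal(μ,σ), the p-quantile is μ + z_p·σ. Here z_{0.25} = -0.6745, z_{0.5} = 0.
So -0.378 = μ − 0.6745σ and 0.0158 = μ + 0σ.
Subtracting: σ = (0.0158 − -0.378)/(0 − (-0.6745)) = 0.58.
Then μ = -0.378 − (-0.6745)·0.58 = 0.02.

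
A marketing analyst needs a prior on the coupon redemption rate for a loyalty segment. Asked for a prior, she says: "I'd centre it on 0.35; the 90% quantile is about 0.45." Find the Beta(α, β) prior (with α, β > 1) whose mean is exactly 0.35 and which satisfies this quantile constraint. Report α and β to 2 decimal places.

With mean 0.35 fixed, write α = 0.35s, β = 0.65s where s = α+β.
Need P(θ < 0.45) = 0.9 under Beta(0.35s, 0.65s). Normal approximation: (q−m)/√(m(1−m)/s) ≈ z_{0.9} = 1.28, so s ≈ 0.35·0.65·(1.28)²/(0.45−0.35)² = 37.4.
At s = 37.4: P(θ<0.45) ≈ 0.897. Adjusting to match 0.9 gives s ≈ 38.25.
So α = 0.35·38.25 ≈ 13.39, β = 0.65·38.25 ≈ 24.86.

α ≈ 13.39, β ≈ 24.86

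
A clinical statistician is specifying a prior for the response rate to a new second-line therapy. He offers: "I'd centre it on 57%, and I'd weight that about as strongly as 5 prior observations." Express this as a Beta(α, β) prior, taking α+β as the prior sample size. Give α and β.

Under the effective-sample-size interpretation, Beta(α, β) has prior mean α/(α+β) and prior sample size α+β.
So α+β = 5 and α/(α+β) = 0.57, giving α = 0.57·5 = 2.85 and β = 5 − 2.85 = 2.15.

α = 2.85, β = 2.15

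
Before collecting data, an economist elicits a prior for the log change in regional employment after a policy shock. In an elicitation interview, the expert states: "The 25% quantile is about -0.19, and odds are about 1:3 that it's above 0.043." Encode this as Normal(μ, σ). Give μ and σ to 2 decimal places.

μ = -0.07, σ = 0.17

For Normal(μ,σ), the p-quantile is μ + z_p·σ. Here z_{0.25} = -0.6745, z_{0.75} = 0.6745.
So -0.19 = μ − 0.6745σ and 0.043 = μ + 0.6745σ.
Subtracting: σ = (0.043 − -0.19)/(0.6745 − (-0.6745)) = 0.17.
Then μ = -0.19 − (-0.6745)·0.17 = -0.07.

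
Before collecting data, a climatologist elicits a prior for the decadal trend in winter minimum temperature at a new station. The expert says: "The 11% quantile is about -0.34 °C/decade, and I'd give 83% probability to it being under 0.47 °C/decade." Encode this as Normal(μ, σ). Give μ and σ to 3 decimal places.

For Normal(μ,σ), the p-quantile is μ + z_p·σ. Here z_{0.11} = -1.227, z_{0.83} = 0.9542.
So -0.34 = μ − 1.227σ and 0.47 = μ + 0.9542σ.
Subtracting: σ = (0.47 − -0.34)/(0.9542 − (-1.227)) = 0.371.
Then μ = -0.34 − (-1.227)·0.371 = 0.116.

μ = 0.116, σ = 0.371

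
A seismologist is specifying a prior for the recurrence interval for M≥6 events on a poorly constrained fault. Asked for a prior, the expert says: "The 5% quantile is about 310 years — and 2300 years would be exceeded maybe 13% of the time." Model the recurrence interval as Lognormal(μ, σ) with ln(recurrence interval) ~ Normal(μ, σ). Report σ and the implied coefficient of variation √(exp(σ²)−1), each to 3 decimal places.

If T ~ Lognormal(μ,σ) then ln T ~ Normal(μ,σ), so the p-quantile of ln T is μ + z_p·σ.
ln(310) = 5.737 and ln(2300) = 7.741; z_{0.05} = -1.645, z_{0.87} = 1.126.
σ = (7.741 − 5.737)/(1.126 − (-1.645)) = 0.723.
μ = 5.737 − (-1.645)·0.723 = 6.926.
CV = √(exp(σ²)−1) = √(exp(0.5230)−1) = 0.829.

σ ≈ 0.723, CV ≈ 0.829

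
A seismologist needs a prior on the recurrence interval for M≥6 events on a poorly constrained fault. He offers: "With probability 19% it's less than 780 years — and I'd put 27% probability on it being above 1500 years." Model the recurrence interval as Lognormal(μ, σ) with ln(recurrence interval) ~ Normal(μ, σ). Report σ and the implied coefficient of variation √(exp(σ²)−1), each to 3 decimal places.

σ ≈ 0.439, CV ≈ 0.461

If T ~ Lognormal(μ,σ) then ln T ~ Normal(μ,σ), so the p-quantile of ln T is μ + z_p·σ.
ln(780) = 6.659 and ln(1500) = 7.313; z_{0.19} = -0.8779, z_{0.73} = 0.6128.
σ = (7.313 − 6.659)/(0.6128 − (-0.8779)) = 0.439.
μ = 6.659 − (-0.8779)·0.439 = 7.044.
CV = √(exp(σ²)−1) = √(exp(0.1924)−1) = 0.461.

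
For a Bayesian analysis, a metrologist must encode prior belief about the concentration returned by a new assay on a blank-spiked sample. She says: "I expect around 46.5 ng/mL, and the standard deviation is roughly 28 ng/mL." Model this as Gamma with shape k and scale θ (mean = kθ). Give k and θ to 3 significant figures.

k ≈ 2.76, θ ≈ 16.9

For Gamma(k, scale θ): mean = kθ, variance = kθ², so CV = 1/√k.
CV = SD/mean = 28/46.5 = 0.6022, hence k = 1/CV² = 2.76.
Then θ = mean/k = 46.5/2.76 = 16.9.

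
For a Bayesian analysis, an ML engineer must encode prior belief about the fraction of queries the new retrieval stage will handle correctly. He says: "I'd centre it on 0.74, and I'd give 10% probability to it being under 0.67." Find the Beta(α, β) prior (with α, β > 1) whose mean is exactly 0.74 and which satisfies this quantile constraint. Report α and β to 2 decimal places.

α ≈ 49.43, β ≈ 17.37

With mean 0.74 fixed, write α = 0.74s, β = 0.26s where s = α+β.
Need P(θ < 0.67) = 0.1 under Beta(0.74s, 0.26s). Normal approximation: (q−m)/√(m(1−m)/s) ≈ z_{0.1} = -1.28, so s ≈ 0.74·0.26·(-1.28)²/(0.67−0.74)² = 64.5.
At s = 64.5: P(θ<0.67) ≈ 0.104. Adjusting to match 0.1 gives s ≈ 66.80.
So α = 0.74·66.80 ≈ 49.43, β = 0.26·66.80 ≈ 17.37.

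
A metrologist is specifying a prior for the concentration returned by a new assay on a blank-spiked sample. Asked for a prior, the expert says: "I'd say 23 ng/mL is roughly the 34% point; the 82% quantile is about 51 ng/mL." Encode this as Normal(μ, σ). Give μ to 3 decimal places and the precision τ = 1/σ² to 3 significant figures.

The p-quantile of Normal(μ,σ) is μ + z_p·σ, with z_{0.34} = -0.4125 and z_{0.82} = 0.9154.
Eliminate σ: μ = (z₂·x₁ − z₁·x₂)/(z₂ − z₁) = (0.9154·23 − (-0.4125)·51)/1.328 = 31.698.
Then σ = (x₂ − x₁)/(z₂ − z₁) = (51 − 23)/1.328 = 21.087.
Precision τ = 1/σ² = 1/21.09² = 0.00225.

μ = 31.698, τ = 0.00225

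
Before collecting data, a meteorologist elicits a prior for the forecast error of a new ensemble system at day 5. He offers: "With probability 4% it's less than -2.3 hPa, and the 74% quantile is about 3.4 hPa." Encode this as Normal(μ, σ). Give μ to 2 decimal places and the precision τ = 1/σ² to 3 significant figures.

The p-quantile of Normal(μ,σ) is μ + z_p·σ, with z_{0.04} = -1.751 and z_{0.74} = 0.6433.
Eliminate σ: μ = (z₂·x₁ − z₁·x₂)/(z₂ − z₁) = (0.6433·-2.3 − (-1.751)·3.4)/2.394 = 1.87.
Then σ = (x₂ − x₁)/(z₂ − z₁) = (3.4 − -2.3)/2.394 = 2.38.
Precision τ = 1/σ² = 1/2.381² = 0.176.

μ = 1.87, τ = 0.176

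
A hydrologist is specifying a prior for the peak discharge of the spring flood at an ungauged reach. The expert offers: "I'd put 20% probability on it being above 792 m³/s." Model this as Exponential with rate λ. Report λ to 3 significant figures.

P(T > 792.0) = e^(−λ·792.0) = 0.2, so λ = −ln(0.2)/792.0 = 0.00203.

λ ≈ 0.00203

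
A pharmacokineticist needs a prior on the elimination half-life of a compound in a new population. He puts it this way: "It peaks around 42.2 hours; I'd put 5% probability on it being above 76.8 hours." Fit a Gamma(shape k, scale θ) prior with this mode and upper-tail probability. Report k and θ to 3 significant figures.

Gamma(k,θ) with k>1 has mode (k−1)θ, so θ = 42.2/(k−1).
Need P(X < 76.8) = 0.95 with θ tied to k this way. Start at k = 2, θ = 42.2: P(X<76.8) ≈ 0.543.
Too low — raise k to concentrate. Iterating converges to k ≈ 8.77.
Then θ = 42.2/(8.77−1) ≈ 5.43.

k ≈ 8.77, θ ≈ 5.43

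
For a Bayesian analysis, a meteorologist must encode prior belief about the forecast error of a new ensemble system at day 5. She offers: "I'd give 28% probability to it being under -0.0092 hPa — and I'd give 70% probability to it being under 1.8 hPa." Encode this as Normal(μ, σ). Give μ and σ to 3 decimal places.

For Normal(μ,σ), the p-quantile is μ + z_p·σ. Here z_{0.28} = -0.5828, z_{0.7} = 0.5244.
So -0.0092 = μ − 0.5828σ and 1.8 = μ + 0.5244σ.
Subtracting: σ = (1.8 − -0.0092)/(0.5244 − (-0.5828)) = 1.634.
Then μ = -0.0092 − (-0.5828)·1.634 = 0.943.

μ = 0.943, σ = 1.634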